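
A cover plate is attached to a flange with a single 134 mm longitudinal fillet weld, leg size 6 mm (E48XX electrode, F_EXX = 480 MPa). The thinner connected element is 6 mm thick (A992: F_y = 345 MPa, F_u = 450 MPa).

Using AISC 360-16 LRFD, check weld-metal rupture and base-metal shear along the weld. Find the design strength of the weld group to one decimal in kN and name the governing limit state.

122.8 kN (weld metal governs)

Weld metal: throat = 0.707×6 = 4.242 mm, L = 134 mm. φR_n = 0.75 × 0.6 × 480 × 4.242 × 134 = 122.8 kN.
Base metal shear (6 mm plate): yield φR_n = 1.0×0.6×345×6×134 = 166.4 kN; rupture φR_n = 0.75×0.6×450×6×134 = 162.8 kN; take 162.8 kN (rupture).
Governing: min(122.8, 162.8) = 122.8 kN → weld metal.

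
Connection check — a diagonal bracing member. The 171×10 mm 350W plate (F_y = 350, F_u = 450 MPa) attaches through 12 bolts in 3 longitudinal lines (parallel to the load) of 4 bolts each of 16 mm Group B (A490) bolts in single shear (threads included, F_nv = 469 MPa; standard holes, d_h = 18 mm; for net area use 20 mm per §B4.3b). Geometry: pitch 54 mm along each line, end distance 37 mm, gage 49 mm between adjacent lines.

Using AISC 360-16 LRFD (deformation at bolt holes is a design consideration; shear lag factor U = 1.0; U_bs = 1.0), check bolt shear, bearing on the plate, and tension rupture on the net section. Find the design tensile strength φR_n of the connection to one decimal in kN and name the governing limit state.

374.6 kN (net-section rupture governs)

Bolt shear: A_b = π(16)²/4 = 201.06 mm². φR_n = 0.75 × 469 × 201.06 × 12 × 1 = 848.7 kN.
Bearing (10 mm plate, F_u = 450 MPa): end bolts L_c = 37 − 18/2 = 28, R_n = min(1.2×28×10×450, 2.4×16×10×450) = 151.2 kN/bolt; interior L_c = 54 − 18 = 36, R_n = 172.8 kN/bolt. φR_n = 0.75 × (3×151.2 + 9×172.8) = 1506.6 kN.
Tension rupture (net): A_n = (171 − 3×20)×10 = 1110 mm² (U = 1.0, A_e = A_n). φR_n = 0.75 × 450 × 1110 = 374.6 kN.
Governing: min(848.7, 1506.6, 374.6) = 374.6 kN → net-section rupture.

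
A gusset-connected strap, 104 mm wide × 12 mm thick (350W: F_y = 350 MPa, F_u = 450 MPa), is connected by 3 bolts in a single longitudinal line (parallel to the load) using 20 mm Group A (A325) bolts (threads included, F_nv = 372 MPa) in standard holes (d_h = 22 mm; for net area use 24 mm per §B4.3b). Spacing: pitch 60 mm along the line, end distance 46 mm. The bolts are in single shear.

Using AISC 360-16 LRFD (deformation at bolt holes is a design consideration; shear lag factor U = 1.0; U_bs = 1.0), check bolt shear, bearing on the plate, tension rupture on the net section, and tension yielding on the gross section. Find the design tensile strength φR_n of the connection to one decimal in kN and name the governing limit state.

Bolt shear: A_b = π(20)²/4 = 314.16 mm². φR_n = 0.75 × 372 × 314.16 × 3 × 1 = 263.0 kN.
Bearing (12 mm plate, F_u = 450 MPa): end bolts L_c = 46 − 22/2 = 35, R_n = min(1.2×35×12×450, 2.4×20×12×450) = 226.8 kN/bolt; interior L_c = 60 − 22 = 38, R_n = 246.24 kN/bolt. φR_n = 0.75 × (1×226.8 + 2×246.24) = 539.5 kN.
Tension rupture (net): A_n = (104 − 1×24)×12 = 960 mm² (U = 1.0, A_e = A_n). φR_n = 0.75 × 450 × 960 = 324.0 kN.
Tension yield (gross): A_g = 104×12 = 1248 mm². φR_n = 0.90 × 350 × 1248 = 393.1 kN.
Governing: min(263.0, 539.5, 324.0, 393.1) = 263.0 kN → bolt shear.

263.0 kN (bolt shear governs)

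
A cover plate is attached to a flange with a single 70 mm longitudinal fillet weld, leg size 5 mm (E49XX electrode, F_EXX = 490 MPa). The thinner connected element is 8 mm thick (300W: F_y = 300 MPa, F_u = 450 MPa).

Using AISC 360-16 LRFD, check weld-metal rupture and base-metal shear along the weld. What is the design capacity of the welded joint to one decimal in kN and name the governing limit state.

54.6 kN (weld metal governs)

Weld metal: throat = 0.707×5 = 3.535 mm, L = 70 mm. φR_n = 0.75 × 0.6 × 490 × 3.535 × 70 = 54.6 kN.
Base metal shear (8 mm plate): yield φR_n = 1.0×0.6×300×8×70 = 100.8 kN; rupture φR_n = 0.75×0.6×450×8×70 = 113.4 kN; take 100.8 kN (yield).
Governing: min(54.6, 100.8) = 54.6 kN → weld metal.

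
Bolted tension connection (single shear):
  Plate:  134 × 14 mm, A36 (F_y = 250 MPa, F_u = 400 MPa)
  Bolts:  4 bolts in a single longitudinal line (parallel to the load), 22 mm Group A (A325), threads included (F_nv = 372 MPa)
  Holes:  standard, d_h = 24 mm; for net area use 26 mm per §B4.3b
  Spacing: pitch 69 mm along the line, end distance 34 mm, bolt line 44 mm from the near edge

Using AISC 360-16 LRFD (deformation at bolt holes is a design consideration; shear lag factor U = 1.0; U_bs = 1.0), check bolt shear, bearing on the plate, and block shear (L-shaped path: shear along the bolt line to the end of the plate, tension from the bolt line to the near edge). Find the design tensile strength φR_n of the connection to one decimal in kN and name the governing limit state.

424.2 kN (bolt shear governs)

Bolt shear: A_b = π(22)²/4 = 380.13 mm². φR_n = 0.75 × 372 × 380.13 × 4 × 1 = 424.2 kN.
Bearing (14 mm plate, F_u = 400 MPa): end bolts L_c = 34 − 24/2 = 22, R_n = min(1.2×22×14×400, 2.4×22×14×400) = 147.84 kN/bolt; interior L_c = 69 − 24 = 45, R_n = 295.68 kN/bolt. φR_n = 0.75 × (1×147.84 + 3×295.68) = 776.2 kN.
Block shear: shear path 1×[34+3×69] = 1×241 mm, A_gv = 3374, A_nv = 1×(241 − 3.5×26)×14 = 2100 mm²; tension to near edge: (44 − 0.5×26)×14 = 434 mm². R_n = min(0.6×400×2100, 0.6×250×3374) + 1.0×400×434 = min(504, 506.1) + 173.6 = 677.6 kN. φR_n = 0.75 × 677.6 = 508.2 kN.
Governing: min(424.2, 776.2, 508.2) = 424.2 kN → bolt shear.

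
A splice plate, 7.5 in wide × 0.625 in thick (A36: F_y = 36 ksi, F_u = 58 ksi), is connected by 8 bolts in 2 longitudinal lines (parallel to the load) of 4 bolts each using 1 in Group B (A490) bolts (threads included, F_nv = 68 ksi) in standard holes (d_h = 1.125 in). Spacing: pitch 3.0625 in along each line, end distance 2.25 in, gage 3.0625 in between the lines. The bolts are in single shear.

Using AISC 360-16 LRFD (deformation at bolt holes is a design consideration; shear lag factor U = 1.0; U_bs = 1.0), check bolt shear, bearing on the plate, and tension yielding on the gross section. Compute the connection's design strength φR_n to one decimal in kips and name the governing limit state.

151.9 kips (gross-section yield governs)

Bolt shear: A_b = π(1)²/4 = 0.7854 in². φR_n = 0.75 × 68 × 0.7854 × 8 × 1 = 320.4 kips.
Bearing (0.625 in plate, F_u = 58 ksi): end bolts L_c = 2.25 − 1.125/2 = 1.6875, R_n = min(1.2×1.6875×0.625×58, 2.4×1×0.625×58) = 73.406 kips/bolt; interior L_c = 3.0625 − 1.125 = 1.9375, R_n = 84.281 kips/bolt. φR_n = 0.75 × (2×73.406 + 6×84.281) = 489.4 kips.
Tension yield (gross): A_g = 7.5×0.625 = 4.6875 in². φR_n = 0.90 × 36 × 4.6875 = 151.9 kips.
Governing: min(320.4, 489.4, 151.9) = 151.9 kips → gross-section yield.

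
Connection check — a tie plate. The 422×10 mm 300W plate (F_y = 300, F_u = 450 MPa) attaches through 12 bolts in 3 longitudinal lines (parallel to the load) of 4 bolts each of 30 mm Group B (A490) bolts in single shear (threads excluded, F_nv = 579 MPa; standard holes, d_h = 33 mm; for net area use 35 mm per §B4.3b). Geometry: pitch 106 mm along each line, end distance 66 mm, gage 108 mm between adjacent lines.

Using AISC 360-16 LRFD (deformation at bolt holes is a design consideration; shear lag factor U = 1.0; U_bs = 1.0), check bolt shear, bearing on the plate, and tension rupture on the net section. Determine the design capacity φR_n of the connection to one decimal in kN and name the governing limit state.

Bolt shear: A_b = π(30)²/4 = 706.86 mm². φR_n = 0.75 × 579 × 706.86 × 12 × 1 = 3683.4 kN.
Bearing (10 mm plate, F_u = 450 MPa): end bolts L_c = 66 − 33/2 = 49.5, R_n = min(1.2×49.5×10×450, 2.4×30×10×450) = 267.3 kN/bolt; interior L_c = 106 − 33 = 73, R_n = 324 kN/bolt. φR_n = 0.75 × (3×267.3 + 9×324) = 2788.4 kN.
Tension rupture (net): A_n = (422 − 3×35)×10 = 3170 mm² (U = 1.0, A_e = A_n). φR_n = 0.75 × 450 × 3170 = 1069.9 kN.
Governing: min(3683.4, 2788.4, 1069.9) = 1069.9 kN → net-section rupture.

1069.9 kN (net-section rupture governs)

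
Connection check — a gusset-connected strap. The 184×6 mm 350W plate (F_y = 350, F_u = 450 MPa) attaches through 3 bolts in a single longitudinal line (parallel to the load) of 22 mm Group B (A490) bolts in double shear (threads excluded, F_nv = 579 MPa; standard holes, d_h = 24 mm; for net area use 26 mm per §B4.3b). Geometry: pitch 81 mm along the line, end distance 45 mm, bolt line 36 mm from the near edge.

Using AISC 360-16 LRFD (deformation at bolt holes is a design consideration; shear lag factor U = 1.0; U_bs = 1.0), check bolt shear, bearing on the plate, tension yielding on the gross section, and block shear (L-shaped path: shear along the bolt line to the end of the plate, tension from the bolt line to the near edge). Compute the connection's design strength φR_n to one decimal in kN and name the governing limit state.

Bolt shear: A_b = π(22)²/4 = 380.13 mm². φR_n = 0.75 × 579 × 380.13 × 3 × 2 = 990.4 kN.
Bearing (6 mm plate, F_u = 450 MPa): end bolts L_c = 45 − 24/2 = 33, R_n = min(1.2×33×6×450, 2.4×22×6×450) = 106.92 kN/bolt; interior L_c = 81 − 24 = 57, R_n = 142.56 kN/bolt. φR_n = 0.75 × (1×106.92 + 2×142.56) = 294.0 kN.
Tension yield (gross): A_g = 184×6 = 1104 mm². φR_n = 0.90 × 350 × 1104 = 347.8 kN.
Block shear: shear path 1×[45+2×81] = 1×207 mm, A_gv = 1242, A_nv = 1×(207 − 2.5×26)×6 = 852 mm²; tension to near edge: (36 − 0.5×26)×6 = 138 mm². R_n = min(0.6×450×852, 0.6×350×1242) + 1.0×450×138 = min(230.04, 260.82) + 62.1 = 292.14 kN. φR_n = 0.75 × 292.14 = 219.1 kN.
Governing: min(990.4, 294.0, 347.8, 219.1) = 219.1 kN → block shear.

219.1 kN (block shear governs)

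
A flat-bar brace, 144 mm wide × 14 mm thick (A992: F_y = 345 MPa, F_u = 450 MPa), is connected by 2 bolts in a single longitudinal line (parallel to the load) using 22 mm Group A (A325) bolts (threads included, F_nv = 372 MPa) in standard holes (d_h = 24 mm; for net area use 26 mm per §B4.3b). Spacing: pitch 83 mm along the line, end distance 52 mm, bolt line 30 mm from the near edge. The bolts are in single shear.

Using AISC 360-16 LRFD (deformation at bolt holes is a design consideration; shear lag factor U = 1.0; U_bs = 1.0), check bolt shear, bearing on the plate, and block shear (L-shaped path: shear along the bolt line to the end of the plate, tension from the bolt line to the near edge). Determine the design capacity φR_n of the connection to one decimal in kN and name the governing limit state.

212.1 kN (bolt shear governs)

Bolt shear: A_b = π(22)²/4 = 380.13 mm². φR_n = 0.75 × 372 × 380.13 × 2 × 1 = 212.1 kN.
Bearing (14 mm plate, F_u = 450 MPa): end bolts L_c = 52 − 24/2 = 40, R_n = min(1.2×40×14×450, 2.4×22×14×450) = 302.4 kN/bolt; interior L_c = 83 − 24 = 59, R_n = 332.64 kN/bolt. φR_n = 0.75 × (1×302.4 + 1×332.64) = 476.3 kN.
Block shear: shear path 1×[52+1×83] = 1×135 mm, A_gv = 1890, A_nv = 1×(135 − 1.5×26)×14 = 1344 mm²; tension to near edge: (30 − 0.5×26)×14 = 238 mm². R_n = min(0.6×450×1344, 0.6×345×1890) + 1.0×450×238 = min(362.88, 391.23) + 107.1 = 469.98 kN. φR_n = 0.75 × 469.98 = 352.5 kN.
Governing: min(212.1, 476.3, 352.5) = 212.1 kN → bolt shear.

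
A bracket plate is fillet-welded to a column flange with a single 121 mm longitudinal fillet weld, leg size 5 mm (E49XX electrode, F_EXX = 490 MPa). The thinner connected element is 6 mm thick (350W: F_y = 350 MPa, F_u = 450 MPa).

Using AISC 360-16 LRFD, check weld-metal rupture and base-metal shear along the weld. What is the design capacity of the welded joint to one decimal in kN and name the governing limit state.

Weld metal: throat = 0.707×5 = 3.535 mm, L = 121 mm. φR_n = 0.75 × 0.6 × 490 × 3.535 × 121 = 94.3 kN.
Base metal shear (6 mm plate): yield φR_n = 1.0×0.6×350×6×121 = 152.5 kN; rupture φR_n = 0.75×0.6×450×6×121 = 147.0 kN; take 147.0 kN (rupture).
Governing: min(94.3, 147.0) = 94.3 kN → weld metal.

94.3 kN (weld metal governs)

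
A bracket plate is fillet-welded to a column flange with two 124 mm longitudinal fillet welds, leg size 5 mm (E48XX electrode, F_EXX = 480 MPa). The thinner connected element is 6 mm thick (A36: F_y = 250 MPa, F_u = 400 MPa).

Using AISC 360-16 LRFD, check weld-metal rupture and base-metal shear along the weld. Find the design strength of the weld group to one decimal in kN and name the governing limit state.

189.4 kN (weld metal governs)

Weld metal: throat = 0.707×5 = 3.535 mm, L = 2×124 = 248 mm. φR_n = 0.75 × 0.6 × 480 × 3.535 × 248 = 189.4 kN.
Base metal shear (6 mm plate): yield φR_n = 1.0×0.6×250×6×248 = 223.2 kN; rupture φR_n = 0.75×0.6×400×6×248 = 267.8 kN; take 223.2 kN (yield).
Governing: min(189.4, 223.2) = 189.4 kN → weld metal.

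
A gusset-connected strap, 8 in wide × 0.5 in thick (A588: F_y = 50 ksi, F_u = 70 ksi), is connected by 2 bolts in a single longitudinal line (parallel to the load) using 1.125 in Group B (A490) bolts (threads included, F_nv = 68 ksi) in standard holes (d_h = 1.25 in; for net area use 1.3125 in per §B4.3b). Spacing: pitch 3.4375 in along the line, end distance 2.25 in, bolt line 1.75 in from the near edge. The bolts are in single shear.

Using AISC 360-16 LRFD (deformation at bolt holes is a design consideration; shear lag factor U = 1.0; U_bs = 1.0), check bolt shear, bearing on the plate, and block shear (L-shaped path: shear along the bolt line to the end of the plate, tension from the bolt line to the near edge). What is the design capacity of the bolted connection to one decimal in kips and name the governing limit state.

Bolt shear: A_b = π(1.125)²/4 = 0.99402 in². φR_n = 0.75 × 68 × 0.99402 × 2 × 1 = 101.4 kips.
Bearing (0.5 in plate, F_u = 70 ksi): end bolts L_c = 2.25 − 1.25/2 = 1.625, R_n = min(1.2×1.625×0.5×70, 2.4×1.125×0.5×70) = 68.25 kips/bolt; interior L_c = 3.4375 − 1.25 = 2.1875, R_n = 91.875 kips/bolt. φR_n = 0.75 × (1×68.25 + 1×91.875) = 120.1 kips.
Block shear: shear path 1×[2.25+1×3.4375] = 1×5.6875 in, A_gv = 2.8438, A_nv = 1×(5.6875 − 1.5×1.3125)×0.5 = 1.8594 in²; tension to near edge: (1.75 − 0.5×1.3125)×0.5 = 0.54688 in². R_n = min(0.6×70×1.8594, 0.6×50×2.8438) + 1.0×70×0.54688 = min(78.095, 85.314) + 38.282 = 116.38 kips. φR_n = 0.75 × 116.38 = 87.3 kips.
Governing: min(101.4, 120.1, 87.3) = 87.3 kips → block shear.

87.3 kips (block shear governs)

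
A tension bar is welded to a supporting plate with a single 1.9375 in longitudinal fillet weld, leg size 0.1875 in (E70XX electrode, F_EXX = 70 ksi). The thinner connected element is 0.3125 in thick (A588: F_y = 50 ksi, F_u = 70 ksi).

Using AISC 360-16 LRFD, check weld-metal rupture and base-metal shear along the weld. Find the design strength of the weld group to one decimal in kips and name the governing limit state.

Weld metal: throat = 0.707×0.1875 = 0.13256 in, L = 1.9375 in. φR_n = 0.75 × 0.6 × 70 × 0.13256 × 1.9375 = 8.1 kips.
Base metal shear (0.3125 in plate): yield φR_n = 1.0×0.6×50×0.3125×1.9375 = 18.2 kips; rupture φR_n = 0.75×0.6×70×0.3125×1.9375 = 19.1 kips; take 18.2 kips (yield).
Governing: min(8.1, 18.2) = 8.1 kips → weld metal.

8.1 kips (weld metal governs)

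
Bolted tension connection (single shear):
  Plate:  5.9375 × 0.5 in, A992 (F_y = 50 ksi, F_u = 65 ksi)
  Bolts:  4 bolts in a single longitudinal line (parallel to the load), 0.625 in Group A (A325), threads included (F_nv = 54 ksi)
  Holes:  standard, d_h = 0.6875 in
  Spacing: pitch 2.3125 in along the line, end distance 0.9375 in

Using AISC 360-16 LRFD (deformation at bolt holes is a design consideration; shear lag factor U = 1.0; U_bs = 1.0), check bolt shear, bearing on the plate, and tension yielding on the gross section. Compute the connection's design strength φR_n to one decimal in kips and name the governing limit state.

49.7 kips (bolt shear governs)

Bolt shear: A_b = π(0.625)²/4 = 0.3068 in². φR_n = 0.75 × 54 × 0.3068 × 4 × 1 = 49.7 kips.
Bearing (0.5 in plate, F_u = 65 ksi): end bolts L_c = 0.9375 − 0.6875/2 = 0.59375, R_n = min(1.2×0.59375×0.5×65, 2.4×0.625×0.5×65) = 23.156 kips/bolt; interior L_c = 2.3125 − 0.6875 = 1.625, R_n = 48.75 kips/bolt. φR_n = 0.75 × (1×23.156 + 3×48.75) = 127.1 kips.
Tension yield (gross): A_g = 5.9375×0.5 = 2.9688 in². φR_n = 0.90 × 50 × 2.9688 = 133.6 kips.
Governing: min(49.7, 127.1, 133.6) = 49.7 kips → bolt shear.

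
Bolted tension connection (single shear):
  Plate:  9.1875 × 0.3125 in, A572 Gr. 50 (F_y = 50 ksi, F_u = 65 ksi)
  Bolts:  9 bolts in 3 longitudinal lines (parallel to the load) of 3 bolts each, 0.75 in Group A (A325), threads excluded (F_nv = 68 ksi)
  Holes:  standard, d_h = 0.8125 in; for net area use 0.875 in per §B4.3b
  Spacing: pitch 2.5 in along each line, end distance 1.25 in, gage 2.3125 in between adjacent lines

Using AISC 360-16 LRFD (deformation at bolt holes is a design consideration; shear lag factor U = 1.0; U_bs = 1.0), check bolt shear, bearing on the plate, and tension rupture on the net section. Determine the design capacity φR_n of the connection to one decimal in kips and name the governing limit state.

100.0 kips (net-section rupture governs)

Bolt shear: A_b = π(0.75)²/4 = 0.44179 in². φR_n = 0.75 × 68 × 0.44179 × 9 × 1 = 202.8 kips.
Bearing (0.3125 in plate, F_u = 65 ksi): end bolts L_c = 1.25 − 0.8125/2 = 0.84375, R_n = min(1.2×0.84375×0.3125×65, 2.4×0.75×0.3125×65) = 20.566 kips/bolt; interior L_c = 2.5 − 0.8125 = 1.6875, R_n = 36.563 kips/bolt. φR_n = 0.75 × (3×20.566 + 6×36.563) = 210.8 kips.
Tension rupture (net): A_n = (9.1875 − 3×0.875)×0.3125 = 2.0508 in² (U = 1.0, A_e = A_n). φR_n = 0.75 × 65 × 2.0508 = 100.0 kips.
Governing: min(202.8, 210.8, 100.0) = 100.0 kips → net-section rupture.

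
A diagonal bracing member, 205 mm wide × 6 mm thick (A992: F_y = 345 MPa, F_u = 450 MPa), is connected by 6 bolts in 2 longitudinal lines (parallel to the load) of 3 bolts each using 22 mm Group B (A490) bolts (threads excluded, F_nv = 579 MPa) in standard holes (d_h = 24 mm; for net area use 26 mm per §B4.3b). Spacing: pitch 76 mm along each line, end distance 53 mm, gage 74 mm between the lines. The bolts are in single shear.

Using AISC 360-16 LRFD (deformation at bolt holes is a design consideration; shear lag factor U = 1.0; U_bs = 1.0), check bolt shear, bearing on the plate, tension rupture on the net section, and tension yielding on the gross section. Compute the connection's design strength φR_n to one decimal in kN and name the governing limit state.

309.8 kN (net-section rupture governs)

Bolt shear: A_b = π(22)²/4 = 380.13 mm². φR_n = 0.75 × 579 × 380.13 × 6 × 1 = 990.4 kN.
Bearing (6 mm plate, F_u = 450 MPa): end bolts L_c = 53 − 24/2 = 41, R_n = min(1.2×41×6×450, 2.4×22×6×450) = 132.84 kN/bolt; interior L_c = 76 − 24 = 52, R_n = 142.56 kN/bolt. φR_n = 0.75 × (2×132.84 + 4×142.56) = 626.9 kN.
Tension rupture (net): A_n = (205 − 2×26)×6 = 918 mm² (U = 1.0, A_e = A_n). φR_n = 0.75 × 450 × 918 = 309.8 kN.
Tension yield (gross): A_g = 205×6 = 1230 mm². φR_n = 0.90 × 345 × 1230 = 381.9 kN.
Governing: min(990.4, 626.9, 309.8, 381.9) = 309.8 kN → net-section rupture.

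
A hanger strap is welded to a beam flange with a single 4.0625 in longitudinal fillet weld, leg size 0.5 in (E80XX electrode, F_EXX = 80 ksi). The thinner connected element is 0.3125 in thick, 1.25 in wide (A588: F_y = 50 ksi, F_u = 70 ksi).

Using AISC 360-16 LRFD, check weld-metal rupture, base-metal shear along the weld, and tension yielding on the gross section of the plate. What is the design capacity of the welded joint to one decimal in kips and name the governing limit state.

17.6 kips (gross-section yield governs)

Weld metal: throat = 0.707×0.5 = 0.3535 in, L = 4.0625 in. φR_n = 0.75 × 0.6 × 80 × 0.3535 × 4.0625 = 51.7 kips.
Base metal shear (0.3125 in plate): yield φR_n = 1.0×0.6×50×0.3125×4.0625 = 38.1 kips; rupture φR_n = 0.75×0.6×70×0.3125×4.0625 = 40.0 kips; take 38.1 kips (yield).
Tension yield (gross): A_g = 1.25×0.3125 = 0.39063 in². φR_n = 0.90 × 50 × 0.39063 = 17.6 kips.
Governing: min(51.7, 38.1, 17.6) = 17.6 kips → gross-section yield.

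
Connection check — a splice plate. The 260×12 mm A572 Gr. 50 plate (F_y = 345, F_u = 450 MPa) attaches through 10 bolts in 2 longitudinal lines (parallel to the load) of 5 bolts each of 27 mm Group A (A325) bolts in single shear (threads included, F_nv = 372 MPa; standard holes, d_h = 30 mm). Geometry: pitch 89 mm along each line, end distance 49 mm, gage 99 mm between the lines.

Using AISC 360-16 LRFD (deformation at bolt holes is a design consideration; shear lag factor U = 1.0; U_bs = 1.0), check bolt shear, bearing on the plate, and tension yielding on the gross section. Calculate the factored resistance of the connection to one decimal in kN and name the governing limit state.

Bolt shear: A_b = π(27)²/4 = 572.56 mm². φR_n = 0.75 × 372 × 572.56 × 10 × 1 = 1597.4 kN.
Bearing (12 mm plate, F_u = 450 MPa): end bolts L_c = 49 − 30/2 = 34, R_n = min(1.2×34×12×450, 2.4×27×12×450) = 220.32 kN/bolt; interior L_c = 89 − 30 = 59, R_n = 349.92 kN/bolt. φR_n = 0.75 × (2×220.32 + 8×349.92) = 2430.0 kN.
Tension yield (gross): A_g = 260×12 = 3120 mm². φR_n = 0.90 × 345 × 3120 = 968.8 kN.
Governing: min(1597.4, 2430.0, 968.8) = 968.8 kN → gross-section yield.

968.8 kN (gross-section yield governs)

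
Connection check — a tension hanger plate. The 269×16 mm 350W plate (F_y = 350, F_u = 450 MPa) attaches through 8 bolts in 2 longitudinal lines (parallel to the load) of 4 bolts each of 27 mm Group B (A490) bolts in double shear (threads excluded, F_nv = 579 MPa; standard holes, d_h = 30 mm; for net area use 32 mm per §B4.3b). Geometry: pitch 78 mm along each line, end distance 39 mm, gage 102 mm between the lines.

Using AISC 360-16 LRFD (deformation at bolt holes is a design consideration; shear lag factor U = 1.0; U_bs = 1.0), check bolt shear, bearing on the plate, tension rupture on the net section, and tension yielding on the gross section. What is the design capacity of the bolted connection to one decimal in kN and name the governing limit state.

Bolt shear: A_b = π(27)²/4 = 572.56 mm². φR_n = 0.75 × 579 × 572.56 × 8 × 2 = 3978.1 kN.
Bearing (16 mm plate, F_u = 450 MPa): end bolts L_c = 39 − 30/2 = 24, R_n = min(1.2×24×16×450, 2.4×27×16×450) = 207.36 kN/bolt; interior L_c = 78 − 30 = 48, R_n = 414.72 kN/bolt. φR_n = 0.75 × (2×207.36 + 6×414.72) = 2177.3 kN.
Tension rupture (net): A_n = (269 − 2×32)×16 = 3280 mm² (U = 1.0, A_e = A_n). φR_n = 0.75 × 450 × 3280 = 1107.0 kN.
Tension yield (gross): A_g = 269×16 = 4304 mm². φR_n = 0.90 × 350 × 4304 = 1355.8 kN.
Governing: min(3978.1, 2177.3, 1107.0, 1355.8) = 1107.0 kN → net-section rupture.

1107.0 kN (net-section rupture governs)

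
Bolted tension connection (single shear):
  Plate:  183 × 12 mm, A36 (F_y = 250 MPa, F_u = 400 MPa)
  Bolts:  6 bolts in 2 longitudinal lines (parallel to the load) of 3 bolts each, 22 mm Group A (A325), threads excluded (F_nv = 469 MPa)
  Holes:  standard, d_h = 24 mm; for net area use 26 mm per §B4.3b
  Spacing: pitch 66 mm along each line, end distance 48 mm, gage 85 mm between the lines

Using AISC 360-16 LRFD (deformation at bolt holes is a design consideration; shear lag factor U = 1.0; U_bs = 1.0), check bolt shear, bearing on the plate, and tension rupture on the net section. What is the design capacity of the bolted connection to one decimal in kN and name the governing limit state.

Bolt shear: A_b = π(22)²/4 = 380.13 mm². φR_n = 0.75 × 469 × 380.13 × 6 × 1 = 802.3 kN.
Bearing (12 mm plate, F_u = 400 MPa): end bolts L_c = 48 − 24/2 = 36, R_n = min(1.2×36×12×400, 2.4×22×12×400) = 207.36 kN/bolt; interior L_c = 66 − 24 = 42, R_n = 241.92 kN/bolt. φR_n = 0.75 × (2×207.36 + 4×241.92) = 1036.8 kN.
Tension rupture (net): A_n = (183 − 2×26)×12 = 1572 mm² (U = 1.0, A_e = A_n). φR_n = 0.75 × 400 × 1572 = 471.6 kN.
Governing: min(802.3, 1036.8, 471.6) = 471.6 kN → net-section rupture.

471.6 kN (net-section rupture governs)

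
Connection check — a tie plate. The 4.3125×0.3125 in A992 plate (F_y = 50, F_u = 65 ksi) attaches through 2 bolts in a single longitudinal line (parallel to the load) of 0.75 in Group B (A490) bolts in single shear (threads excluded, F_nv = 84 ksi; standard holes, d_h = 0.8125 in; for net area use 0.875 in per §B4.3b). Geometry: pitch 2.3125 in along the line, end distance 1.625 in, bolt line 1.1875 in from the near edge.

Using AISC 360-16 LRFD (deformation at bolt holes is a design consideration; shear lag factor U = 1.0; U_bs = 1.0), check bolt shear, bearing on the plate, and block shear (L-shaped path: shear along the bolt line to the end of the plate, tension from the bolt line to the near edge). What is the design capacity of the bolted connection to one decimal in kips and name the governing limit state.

Bolt shear: A_b = π(0.75)²/4 = 0.44179 in². φR_n = 0.75 × 84 × 0.44179 × 2 × 1 = 55.7 kips.
Bearing (0.3125 in plate, F_u = 65 ksi): end bolts L_c = 1.625 − 0.8125/2 = 1.21875, R_n = min(1.2×1.21875×0.3125×65, 2.4×0.75×0.3125×65) = 29.707 kips/bolt; interior L_c = 2.3125 − 0.8125 = 1.5, R_n = 36.563 kips/bolt. φR_n = 0.75 × (1×29.707 + 1×36.563) = 49.7 kips.
Block shear: shear path 1×[1.625+1×2.3125] = 1×3.9375 in, A_gv = 1.2305, A_nv = 1×(3.9375 − 1.5×0.875)×0.3125 = 0.82031 in²; tension to near edge: (1.1875 − 0.5×0.875)×0.3125 = 0.23438 in². R_n = min(0.6×65×0.82031, 0.6×50×1.2305) + 1.0×65×0.23438 = min(31.992, 36.915) + 15.235 = 47.227 kips. φR_n = 0.75 × 47.227 = 35.4 kips.
Governing: min(55.7, 49.7, 35.4) = 35.4 kips → block shear.

35.4 kips (block shear governs)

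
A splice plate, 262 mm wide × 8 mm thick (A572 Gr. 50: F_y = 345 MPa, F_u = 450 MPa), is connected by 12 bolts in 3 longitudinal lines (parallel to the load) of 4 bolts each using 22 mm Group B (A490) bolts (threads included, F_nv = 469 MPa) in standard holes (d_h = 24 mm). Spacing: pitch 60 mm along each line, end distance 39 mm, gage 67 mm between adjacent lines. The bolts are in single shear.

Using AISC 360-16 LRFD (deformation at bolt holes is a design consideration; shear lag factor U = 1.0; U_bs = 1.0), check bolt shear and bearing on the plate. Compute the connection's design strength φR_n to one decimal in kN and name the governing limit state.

Bolt shear: A_b = π(22)²/4 = 380.13 mm². φR_n = 0.75 × 469 × 380.13 × 12 × 1 = 1604.5 kN.
Bearing (8 mm plate, F_u = 450 MPa): end bolts L_c = 39 − 24/2 = 27, R_n = min(1.2×27×8×450, 2.4×22×8×450) = 116.64 kN/bolt; interior L_c = 60 − 24 = 36, R_n = 155.52 kN/bolt. φR_n = 0.75 × (3×116.64 + 9×155.52) = 1312.2 kN.
Governing: min(1604.5, 1312.2) = 1312.2 kN → bearing.

1312.2 kN (bearing governs)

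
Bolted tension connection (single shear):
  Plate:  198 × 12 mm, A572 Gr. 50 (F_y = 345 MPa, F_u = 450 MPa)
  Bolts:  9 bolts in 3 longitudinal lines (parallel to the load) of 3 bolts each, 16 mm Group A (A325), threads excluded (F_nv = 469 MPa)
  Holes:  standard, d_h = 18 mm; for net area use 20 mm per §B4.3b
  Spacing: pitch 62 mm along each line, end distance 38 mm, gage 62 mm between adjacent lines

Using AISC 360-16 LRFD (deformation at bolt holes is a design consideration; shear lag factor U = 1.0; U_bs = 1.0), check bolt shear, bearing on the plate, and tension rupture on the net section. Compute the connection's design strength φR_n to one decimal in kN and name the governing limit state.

Bolt shear: A_b = π(16)²/4 = 201.06 mm². φR_n = 0.75 × 469 × 201.06 × 9 × 1 = 636.5 kN.
Bearing (12 mm plate, F_u = 450 MPa): end bolts L_c = 38 − 18/2 = 29, R_n = min(1.2×29×12×450, 2.4×16×12×450) = 187.92 kN/bolt; interior L_c = 62 − 18 = 44, R_n = 207.36 kN/bolt. φR_n = 0.75 × (3×187.92 + 6×207.36) = 1355.9 kN.
Tension rupture (net): A_n = (198 − 3×20)×12 = 1656 mm² (U = 1.0, A_e = A_n). φR_n = 0.75 × 450 × 1656 = 558.9 kN.
Governing: min(636.5, 1355.9, 558.9) = 558.9 kN → net-section rupture.

558.9 kN (net-section rupture governs)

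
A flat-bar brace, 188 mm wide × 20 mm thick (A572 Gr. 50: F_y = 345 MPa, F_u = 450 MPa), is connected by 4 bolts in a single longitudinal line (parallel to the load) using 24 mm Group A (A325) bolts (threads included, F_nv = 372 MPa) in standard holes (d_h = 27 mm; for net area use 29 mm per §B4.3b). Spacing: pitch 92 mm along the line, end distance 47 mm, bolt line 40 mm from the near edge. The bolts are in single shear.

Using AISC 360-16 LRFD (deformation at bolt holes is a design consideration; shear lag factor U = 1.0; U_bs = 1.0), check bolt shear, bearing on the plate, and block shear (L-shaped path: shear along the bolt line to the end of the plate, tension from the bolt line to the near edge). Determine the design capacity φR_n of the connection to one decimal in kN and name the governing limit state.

504.9 kN (bolt shear governs)

Bolt shear: A_b = π(24)²/4 = 452.39 mm². φR_n = 0.75 × 372 × 452.39 × 4 × 1 = 504.9 kN.
Bearing (20 mm plate, F_u = 450 MPa): end bolts L_c = 47 − 27/2 = 33.5, R_n = min(1.2×33.5×20×450, 2.4×24×20×450) = 361.8 kN/bolt; interior L_c = 92 − 27 = 65, R_n = 518.4 kN/bolt. φR_n = 0.75 × (1×361.8 + 3×518.4) = 1437.8 kN.
Block shear: shear path 1×[47+3×92] = 1×323 mm, A_gv = 6460, A_nv = 1×(323 − 3.5×29)×20 = 4430 mm²; tension to near edge: (40 − 0.5×29)×20 = 510 mm². R_n = min(0.6×450×4430, 0.6×345×6460) + 1.0×450×510 = min(1196.1, 1337.2) + 229.5 = 1425.6 kN. φR_n = 0.75 × 1425.6 = 1069.2 kN.
Governing: min(504.9, 1437.8, 1069.2) = 504.9 kN → bolt shear.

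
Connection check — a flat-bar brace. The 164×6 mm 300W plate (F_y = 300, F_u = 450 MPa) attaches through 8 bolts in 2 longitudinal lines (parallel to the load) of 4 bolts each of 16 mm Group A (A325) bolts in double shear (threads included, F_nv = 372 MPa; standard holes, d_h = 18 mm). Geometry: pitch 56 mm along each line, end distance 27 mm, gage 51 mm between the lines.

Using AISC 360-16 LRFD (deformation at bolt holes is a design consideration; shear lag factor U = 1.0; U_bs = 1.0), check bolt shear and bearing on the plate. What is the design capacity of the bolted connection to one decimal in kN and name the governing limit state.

554.0 kN (bearing governs)

Bolt shear: A_b = π(16)²/4 = 201.06 mm². φR_n = 0.75 × 372 × 201.06 × 8 × 2 = 897.5 kN.
Bearing (6 mm plate, F_u = 450 MPa): end bolts L_c = 27 − 18/2 = 18, R_n = min(1.2×18×6×450, 2.4×16×6×450) = 58.32 kN/bolt; interior L_c = 56 − 18 = 38, R_n = 103.68 kN/bolt. φR_n = 0.75 × (2×58.32 + 6×103.68) = 554.0 kN.
Governing: min(897.5, 554.0) = 554.0 kN → bearing.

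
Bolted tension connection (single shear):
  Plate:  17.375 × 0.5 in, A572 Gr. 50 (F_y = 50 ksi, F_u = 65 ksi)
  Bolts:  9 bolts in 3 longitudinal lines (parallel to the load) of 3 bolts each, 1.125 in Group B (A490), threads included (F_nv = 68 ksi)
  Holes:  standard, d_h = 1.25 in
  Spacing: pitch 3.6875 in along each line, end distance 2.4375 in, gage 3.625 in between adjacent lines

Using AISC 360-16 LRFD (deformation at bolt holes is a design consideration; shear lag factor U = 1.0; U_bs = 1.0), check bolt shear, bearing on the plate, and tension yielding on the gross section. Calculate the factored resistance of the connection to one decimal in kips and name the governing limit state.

390.9 kips (gross-section yield governs)

Bolt shear: A_b = π(1.125)²/4 = 0.99402 in². φR_n = 0.75 × 68 × 0.99402 × 9 × 1 = 456.3 kips.
Bearing (0.5 in plate, F_u = 65 ksi): end bolts L_c = 2.4375 − 1.25/2 = 1.8125, R_n = min(1.2×1.8125×0.5×65, 2.4×1.125×0.5×65) = 70.688 kips/bolt; interior L_c = 3.6875 − 1.25 = 2.4375, R_n = 87.75 kips/bolt. φR_n = 0.75 × (3×70.688 + 6×87.75) = 553.9 kips.
Tension yield (gross): A_g = 17.375×0.5 = 8.6875 in². φR_n = 0.90 × 50 × 8.6875 = 390.9 kips.
Governing: min(456.3, 553.9, 390.9) = 390.9 kips → gross-section yield.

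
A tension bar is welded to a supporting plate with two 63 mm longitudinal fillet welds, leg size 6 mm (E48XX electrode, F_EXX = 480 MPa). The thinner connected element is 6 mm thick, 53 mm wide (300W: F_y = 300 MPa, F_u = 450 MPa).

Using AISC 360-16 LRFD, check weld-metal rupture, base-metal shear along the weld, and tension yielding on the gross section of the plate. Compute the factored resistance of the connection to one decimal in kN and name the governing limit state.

Weld metal: throat = 0.707×6 = 4.242 mm, L = 2×63 = 126 mm. φR_n = 0.75 × 0.6 × 480 × 4.242 × 126 = 115.5 kN.
Base metal shear (6 mm plate): yield φR_n = 1.0×0.6×300×6×126 = 136.1 kN; rupture φR_n = 0.75×0.6×450×6×126 = 153.1 kN; take 136.1 kN (yield).
Tension yield (gross): A_g = 53×6 = 318 mm². φR_n = 0.90 × 300 × 318 = 85.9 kN.
Governing: min(115.5, 136.1, 85.9) = 85.9 kN → gross-section yield.

85.9 kN (gross-section yield governs)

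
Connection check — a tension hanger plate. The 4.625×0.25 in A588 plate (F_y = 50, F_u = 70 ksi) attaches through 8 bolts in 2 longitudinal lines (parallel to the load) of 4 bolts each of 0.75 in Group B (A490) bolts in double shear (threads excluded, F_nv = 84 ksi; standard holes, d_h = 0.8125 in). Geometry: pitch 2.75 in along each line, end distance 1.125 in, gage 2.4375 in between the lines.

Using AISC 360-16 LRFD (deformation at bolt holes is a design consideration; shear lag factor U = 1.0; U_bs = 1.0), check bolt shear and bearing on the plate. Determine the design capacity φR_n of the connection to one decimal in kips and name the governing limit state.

164.4 kips (bearing governs)

Bolt shear: A_b = π(0.75)²/4 = 0.44179 in². φR_n = 0.75 × 84 × 0.44179 × 8 × 2 = 445.3 kips.
Bearing (0.25 in plate, F_u = 70 ksi): end bolts L_c = 1.125 − 0.8125/2 = 0.71875, R_n = min(1.2×0.71875×0.25×70, 2.4×0.75×0.25×70) = 15.094 kips/bolt; interior L_c = 2.75 − 0.8125 = 1.9375, R_n = 31.5 kips/bolt. φR_n = 0.75 × (2×15.094 + 6×31.5) = 164.4 kips.
Governing: min(445.3, 164.4) = 164.4 kips → bearing.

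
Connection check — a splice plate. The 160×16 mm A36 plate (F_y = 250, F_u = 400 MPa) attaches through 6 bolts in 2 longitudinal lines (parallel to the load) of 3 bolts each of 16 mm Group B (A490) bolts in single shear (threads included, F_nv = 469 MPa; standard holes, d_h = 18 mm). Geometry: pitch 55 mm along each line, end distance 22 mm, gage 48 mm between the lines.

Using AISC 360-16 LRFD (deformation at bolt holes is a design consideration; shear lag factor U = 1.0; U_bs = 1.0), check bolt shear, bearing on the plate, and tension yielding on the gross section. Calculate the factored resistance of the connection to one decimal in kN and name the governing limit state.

Bolt shear: A_b = π(16)²/4 = 201.06 mm². φR_n = 0.75 × 469 × 201.06 × 6 × 1 = 424.3 kN.
Bearing (16 mm plate, F_u = 400 MPa): end bolts L_c = 22 − 18/2 = 13, R_n = min(1.2×13×16×400, 2.4×16×16×400) = 99.84 kN/bolt; interior L_c = 55 − 18 = 37, R_n = 245.76 kN/bolt. φR_n = 0.75 × (2×99.84 + 4×245.76) = 887.0 kN.
Tension yield (gross): A_g = 160×16 = 2560 mm². φR_n = 0.90 × 250 × 2560 = 576.0 kN.
Governing: min(424.3, 887.0, 576.0) = 424.3 kN → bolt shear.

424.3 kN (bolt shear governs)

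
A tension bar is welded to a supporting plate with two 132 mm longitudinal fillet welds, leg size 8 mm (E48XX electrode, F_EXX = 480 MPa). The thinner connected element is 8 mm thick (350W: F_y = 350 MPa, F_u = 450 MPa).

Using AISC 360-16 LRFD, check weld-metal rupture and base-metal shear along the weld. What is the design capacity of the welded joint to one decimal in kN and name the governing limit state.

Weld metal: throat = 0.707×8 = 5.656 mm, L = 2×132 = 264 mm. φR_n = 0.75 × 0.6 × 480 × 5.656 × 264 = 322.5 kN.
Base metal shear (8 mm plate): yield φR_n = 1.0×0.6×350×8×264 = 443.5 kN; rupture φR_n = 0.75×0.6×450×8×264 = 427.7 kN; take 427.7 kN (rupture).
Governing: min(322.5, 427.7) = 322.5 kN → weld metal.

322.5 kN (weld metal governs)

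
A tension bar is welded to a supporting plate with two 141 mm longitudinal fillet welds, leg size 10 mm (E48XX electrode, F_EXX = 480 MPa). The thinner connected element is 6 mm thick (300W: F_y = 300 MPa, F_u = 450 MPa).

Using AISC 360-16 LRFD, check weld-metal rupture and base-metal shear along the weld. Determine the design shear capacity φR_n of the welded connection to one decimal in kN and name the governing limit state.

Weld metal: throat = 0.707×10 = 7.07 mm, L = 2×141 = 282 mm. φR_n = 0.75 × 0.6 × 480 × 7.07 × 282 = 430.6 kN.
Base metal shear (6 mm plate): yield φR_n = 1.0×0.6×300×6×282 = 304.6 kN; rupture φR_n = 0.75×0.6×450×6×282 = 342.6 kN; take 304.6 kN (yield).
Governing: min(430.6, 304.6) = 304.6 kN → base-metal shear.

304.6 kN (base-metal shear governs)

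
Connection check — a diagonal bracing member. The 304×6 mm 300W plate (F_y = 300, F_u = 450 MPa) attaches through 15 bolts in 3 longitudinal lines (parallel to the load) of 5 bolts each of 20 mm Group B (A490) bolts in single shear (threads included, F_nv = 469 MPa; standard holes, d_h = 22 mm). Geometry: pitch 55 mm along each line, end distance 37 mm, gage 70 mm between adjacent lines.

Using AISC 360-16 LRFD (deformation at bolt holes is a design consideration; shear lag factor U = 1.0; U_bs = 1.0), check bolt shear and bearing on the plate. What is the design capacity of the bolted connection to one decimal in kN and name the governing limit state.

1151.8 kN (bearing governs)

Bolt shear: A_b = π(20)²/4 = 314.16 mm². φR_n = 0.75 × 469 × 314.16 × 15 × 1 = 1657.6 kN.
Bearing (6 mm plate, F_u = 450 MPa): end bolts L_c = 37 − 22/2 = 26, R_n = min(1.2×26×6×450, 2.4×20×6×450) = 84.24 kN/bolt; interior L_c = 55 − 22 = 33, R_n = 106.92 kN/bolt. φR_n = 0.75 × (3×84.24 + 12×106.92) = 1151.8 kN.
Governing: min(1657.6, 1151.8) = 1151.8 kN → bearing.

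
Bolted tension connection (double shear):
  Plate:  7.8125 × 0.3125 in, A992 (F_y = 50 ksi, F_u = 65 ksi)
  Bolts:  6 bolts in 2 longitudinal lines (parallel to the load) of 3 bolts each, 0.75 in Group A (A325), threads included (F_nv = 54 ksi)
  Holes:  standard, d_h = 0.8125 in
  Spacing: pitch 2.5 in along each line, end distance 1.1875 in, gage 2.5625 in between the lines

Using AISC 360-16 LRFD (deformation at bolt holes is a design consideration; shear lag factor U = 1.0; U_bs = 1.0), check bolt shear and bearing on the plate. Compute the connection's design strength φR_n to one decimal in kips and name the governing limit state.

Bolt shear: A_b = π(0.75)²/4 = 0.44179 in². φR_n = 0.75 × 54 × 0.44179 × 6 × 2 = 214.7 kips.
Bearing (0.3125 in plate, F_u = 65 ksi): end bolts L_c = 1.1875 − 0.8125/2 = 0.78125, R_n = min(1.2×0.78125×0.3125×65, 2.4×0.75×0.3125×65) = 19.043 kips/bolt; interior L_c = 2.5 − 0.8125 = 1.6875, R_n = 36.563 kips/bolt. φR_n = 0.75 × (2×19.043 + 4×36.563) = 138.3 kips.
Governing: min(214.7, 138.3) = 138.3 kips → bearing.

138.3 kips (bearing governs)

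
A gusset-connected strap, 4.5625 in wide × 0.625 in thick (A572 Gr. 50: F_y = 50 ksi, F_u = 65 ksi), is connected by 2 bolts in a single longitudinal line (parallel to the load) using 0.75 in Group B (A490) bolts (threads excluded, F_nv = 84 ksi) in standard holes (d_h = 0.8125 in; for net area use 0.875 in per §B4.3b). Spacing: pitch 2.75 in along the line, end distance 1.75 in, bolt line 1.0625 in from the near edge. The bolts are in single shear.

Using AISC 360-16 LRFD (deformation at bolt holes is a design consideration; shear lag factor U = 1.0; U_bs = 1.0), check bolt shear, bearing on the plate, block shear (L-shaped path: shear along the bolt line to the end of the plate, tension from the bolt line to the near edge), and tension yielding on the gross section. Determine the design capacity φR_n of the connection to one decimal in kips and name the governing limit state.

Bolt shear: A_b = π(0.75)²/4 = 0.44179 in². φR_n = 0.75 × 84 × 0.44179 × 2 × 1 = 55.7 kips.
Bearing (0.625 in plate, F_u = 65 ksi): end bolts L_c = 1.75 − 0.8125/2 = 1.34375, R_n = min(1.2×1.34375×0.625×65, 2.4×0.75×0.625×65) = 65.508 kips/bolt; interior L_c = 2.75 − 0.8125 = 1.9375, R_n = 73.125 kips/bolt. φR_n = 0.75 × (1×65.508 + 1×73.125) = 104.0 kips.
Block shear: shear path 1×[1.75+1×2.75] = 1×4.5 in, A_gv = 2.8125, A_nv = 1×(4.5 − 1.5×0.875)×0.625 = 1.9922 in²; tension to near edge: (1.0625 − 0.5×0.875)×0.625 = 0.39063 in². R_n = min(0.6×65×1.9922, 0.6×50×2.8125) + 1.0×65×0.39063 = min(77.696, 84.375) + 25.391 = 103.09 kips. φR_n = 0.75 × 103.09 = 77.3 kips.
Tension yield (gross): A_g = 4.5625×0.625 = 2.8516 in². φR_n = 0.90 × 50 × 2.8516 = 128.3 kips.
Governing: min(55.7, 104.0, 77.3, 128.3) = 55.7 kips → bolt shear.

55.7 kips (bolt shear governs)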